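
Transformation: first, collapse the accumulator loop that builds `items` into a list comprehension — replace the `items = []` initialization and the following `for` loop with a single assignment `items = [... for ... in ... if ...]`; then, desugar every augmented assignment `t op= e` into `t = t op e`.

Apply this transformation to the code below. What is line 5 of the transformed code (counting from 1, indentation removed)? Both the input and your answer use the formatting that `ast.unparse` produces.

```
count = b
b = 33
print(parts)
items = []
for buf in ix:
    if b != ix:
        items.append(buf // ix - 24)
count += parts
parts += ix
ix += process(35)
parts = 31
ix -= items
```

Transformed code:
count = b
b = 33
print(parts)
items = [buf // ix - 24 for buf in ix if b != ix]
count = count + parts
parts = parts + ix
ix = ix + process(35)
parts = 31
ix = ix - items

count = count + parts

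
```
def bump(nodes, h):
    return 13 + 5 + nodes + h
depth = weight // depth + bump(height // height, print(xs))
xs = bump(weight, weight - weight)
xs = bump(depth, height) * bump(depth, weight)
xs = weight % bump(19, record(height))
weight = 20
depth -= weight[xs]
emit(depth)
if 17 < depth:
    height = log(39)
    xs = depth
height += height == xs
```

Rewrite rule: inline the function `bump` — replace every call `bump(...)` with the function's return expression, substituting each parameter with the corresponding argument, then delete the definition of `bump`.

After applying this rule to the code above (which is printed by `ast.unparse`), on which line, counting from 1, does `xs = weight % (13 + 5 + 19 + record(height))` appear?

Transformed code:
depth = weight // depth + (13 + 5 + height // height + print(xs))
xs = 13 + 5 + weight + (weight - weight)
xs = (13 + 5 + depth + height) * (13 + 5 + depth + weight)
xs = weight % (13 + 5 + 19 + record(height))
weight = 20
depth -= weight[xs]
emit(depth)
if 17 < depth:
    height = log(39)
    xs = depth
height += height == xs

4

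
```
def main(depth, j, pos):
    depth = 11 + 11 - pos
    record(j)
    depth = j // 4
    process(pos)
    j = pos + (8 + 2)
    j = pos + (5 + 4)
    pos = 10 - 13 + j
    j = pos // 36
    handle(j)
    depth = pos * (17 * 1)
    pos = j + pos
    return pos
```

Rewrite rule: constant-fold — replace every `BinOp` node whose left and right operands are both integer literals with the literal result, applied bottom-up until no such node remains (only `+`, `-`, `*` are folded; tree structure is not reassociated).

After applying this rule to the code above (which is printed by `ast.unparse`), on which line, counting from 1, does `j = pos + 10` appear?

Transformed code:
def main(depth, j, pos):
    depth = 22 - pos
    record(j)
    depth = j // 4
    process(pos)
    j = pos + 10
    j = pos + 9
    pos = -3 + j
    j = pos // 36
    handle(j)
    depth = pos * 17
    pos = j + pos
    return pos

6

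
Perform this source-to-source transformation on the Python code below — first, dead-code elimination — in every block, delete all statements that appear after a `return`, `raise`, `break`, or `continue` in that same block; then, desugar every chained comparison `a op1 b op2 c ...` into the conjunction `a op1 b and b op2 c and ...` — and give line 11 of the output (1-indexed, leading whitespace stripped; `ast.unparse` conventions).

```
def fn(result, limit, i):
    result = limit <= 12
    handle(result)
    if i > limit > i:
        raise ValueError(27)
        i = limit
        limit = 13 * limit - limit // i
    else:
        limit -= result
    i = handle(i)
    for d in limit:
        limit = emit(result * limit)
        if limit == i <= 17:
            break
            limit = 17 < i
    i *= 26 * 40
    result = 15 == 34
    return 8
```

if limit == i and i <= 17:

Transformed code:
def fn(result, limit, i):
    result = limit <= 12
    handle(result)
    if i > limit and limit > i:
        raise ValueError(27)
    else:
        limit -= result
    i = handle(i)
    for d in limit:
        limit = emit(result * limit)
        if limit == i and i <= 17:
            break
    i *= 26 * 40
    result = 15 == 34
    return 8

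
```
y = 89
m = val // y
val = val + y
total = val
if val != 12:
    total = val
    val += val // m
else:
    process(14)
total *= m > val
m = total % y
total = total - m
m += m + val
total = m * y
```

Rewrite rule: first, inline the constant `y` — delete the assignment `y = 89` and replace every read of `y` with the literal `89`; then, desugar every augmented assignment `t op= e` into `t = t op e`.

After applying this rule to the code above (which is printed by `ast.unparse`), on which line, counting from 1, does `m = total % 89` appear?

10

Transformed code:
m = val // 89
val = val + 89
total = val
if val != 12:
    total = val
    val = val + val // m
else:
    process(14)
total = total * (m > val)
m = total % 89
total = total - m
m = m + (m + val)
total = m * 89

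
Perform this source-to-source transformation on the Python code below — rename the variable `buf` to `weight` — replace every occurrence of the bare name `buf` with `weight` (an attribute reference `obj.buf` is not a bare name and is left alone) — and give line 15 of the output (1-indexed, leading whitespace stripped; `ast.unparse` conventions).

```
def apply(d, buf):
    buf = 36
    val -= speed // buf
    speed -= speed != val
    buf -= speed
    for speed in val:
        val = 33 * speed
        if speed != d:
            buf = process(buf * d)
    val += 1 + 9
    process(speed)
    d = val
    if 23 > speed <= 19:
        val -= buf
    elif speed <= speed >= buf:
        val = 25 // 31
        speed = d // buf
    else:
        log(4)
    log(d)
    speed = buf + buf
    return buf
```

Transformed code:
def apply(d, weight):
    weight = 36
    val -= speed // weight
    speed -= speed != val
    weight -= speed
    for speed in val:
        val = 33 * speed
        if speed != d:
            weight = process(weight * d)
    val += 1 + 9
    process(speed)
    d = val
    if 23 > speed <= 19:
        val -= weight
    elif speed <= speed >= weight:
        val = 25 // 31
        speed = d // weight
    else:
        log(4)
    log(d)
    speed = weight + weight
    return weight

elif speed <= speed >= weight:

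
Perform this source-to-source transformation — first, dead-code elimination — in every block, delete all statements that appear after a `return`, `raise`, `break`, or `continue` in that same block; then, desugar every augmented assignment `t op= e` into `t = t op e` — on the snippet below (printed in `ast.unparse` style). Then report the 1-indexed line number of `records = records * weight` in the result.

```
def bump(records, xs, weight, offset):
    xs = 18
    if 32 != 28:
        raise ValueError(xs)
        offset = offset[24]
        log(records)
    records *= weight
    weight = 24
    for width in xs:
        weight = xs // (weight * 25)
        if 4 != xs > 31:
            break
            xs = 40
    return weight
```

5

Transformed code:
def bump(records, xs, weight, offset):
    xs = 18
    if 32 != 28:
        raise ValueError(xs)
    records = records * weight
    weight = 24
    for width in xs:
        weight = xs // (weight * 25)
        if 4 != xs > 31:
            break
    return weight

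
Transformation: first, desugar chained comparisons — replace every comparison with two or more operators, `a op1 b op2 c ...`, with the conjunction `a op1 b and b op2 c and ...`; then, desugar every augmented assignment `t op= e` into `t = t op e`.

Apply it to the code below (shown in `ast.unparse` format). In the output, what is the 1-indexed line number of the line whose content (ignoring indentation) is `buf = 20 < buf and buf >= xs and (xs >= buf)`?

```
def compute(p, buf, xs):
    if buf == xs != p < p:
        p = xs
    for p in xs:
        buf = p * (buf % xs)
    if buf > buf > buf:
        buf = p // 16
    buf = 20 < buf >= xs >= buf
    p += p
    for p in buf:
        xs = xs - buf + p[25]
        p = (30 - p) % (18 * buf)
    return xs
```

8

Transformed code:
def compute(p, buf, xs):
    if buf == xs and xs != p and (p < p):
        p = xs
    for p in xs:
        buf = p * (buf % xs)
    if buf > buf and buf > buf:
        buf = p // 16
    buf = 20 < buf and buf >= xs and (xs >= buf)
    p = p + p
    for p in buf:
        xs = xs - buf + p[25]
        p = (30 - p) % (18 * buf)
    return xs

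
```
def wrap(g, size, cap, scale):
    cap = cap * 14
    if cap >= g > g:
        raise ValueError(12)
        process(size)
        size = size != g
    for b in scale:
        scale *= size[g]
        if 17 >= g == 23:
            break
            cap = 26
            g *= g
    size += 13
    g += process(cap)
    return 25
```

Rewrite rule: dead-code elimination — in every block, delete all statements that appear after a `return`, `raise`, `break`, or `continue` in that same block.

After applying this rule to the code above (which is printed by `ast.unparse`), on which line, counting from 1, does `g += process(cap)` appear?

Transformed code:
def wrap(g, size, cap, scale):
    cap = cap * 14
    if cap >= g > g:
        raise ValueError(12)
    for b in scale:
        scale *= size[g]
        if 17 >= g == 23:
            break
    size += 13
    g += process(cap)
    return 25

10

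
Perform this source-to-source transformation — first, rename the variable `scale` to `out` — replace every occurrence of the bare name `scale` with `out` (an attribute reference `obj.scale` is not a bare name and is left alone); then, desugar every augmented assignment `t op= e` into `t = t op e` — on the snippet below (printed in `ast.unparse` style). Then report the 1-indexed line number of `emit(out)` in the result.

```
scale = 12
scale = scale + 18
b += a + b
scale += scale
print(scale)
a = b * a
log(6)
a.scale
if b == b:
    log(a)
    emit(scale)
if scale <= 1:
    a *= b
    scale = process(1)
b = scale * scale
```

11

Transformed code:
out = 12
out = out + 18
b = b + (a + b)
out = out + out
print(out)
a = b * a
log(6)
a.scale
if b == b:
    log(a)
    emit(out)
if out <= 1:
    a = a * b
    out = process(1)
b = out * out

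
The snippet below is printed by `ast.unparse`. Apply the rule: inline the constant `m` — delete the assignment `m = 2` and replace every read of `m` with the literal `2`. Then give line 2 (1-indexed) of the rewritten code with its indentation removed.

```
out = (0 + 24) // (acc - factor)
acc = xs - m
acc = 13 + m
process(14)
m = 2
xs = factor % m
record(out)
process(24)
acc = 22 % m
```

acc = xs - 2

Transformed code:
out = (0 + 24) // (acc - factor)
acc = xs - 2
acc = 13 + 2
process(14)
xs = factor % 2
record(out)
process(24)
acc = 22 % 2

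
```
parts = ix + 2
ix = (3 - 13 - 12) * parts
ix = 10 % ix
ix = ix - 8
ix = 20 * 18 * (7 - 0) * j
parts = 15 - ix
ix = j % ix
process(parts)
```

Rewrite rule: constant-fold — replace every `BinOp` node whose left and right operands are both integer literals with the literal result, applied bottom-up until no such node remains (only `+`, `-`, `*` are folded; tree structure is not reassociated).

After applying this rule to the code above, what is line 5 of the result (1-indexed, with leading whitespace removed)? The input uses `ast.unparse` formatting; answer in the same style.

Transformed code:
parts = ix + 2
ix = -22 * parts
ix = 10 % ix
ix = ix - 8
ix = 2520 * j
parts = 15 - ix
ix = j % ix
process(parts)

ix = 2520 * j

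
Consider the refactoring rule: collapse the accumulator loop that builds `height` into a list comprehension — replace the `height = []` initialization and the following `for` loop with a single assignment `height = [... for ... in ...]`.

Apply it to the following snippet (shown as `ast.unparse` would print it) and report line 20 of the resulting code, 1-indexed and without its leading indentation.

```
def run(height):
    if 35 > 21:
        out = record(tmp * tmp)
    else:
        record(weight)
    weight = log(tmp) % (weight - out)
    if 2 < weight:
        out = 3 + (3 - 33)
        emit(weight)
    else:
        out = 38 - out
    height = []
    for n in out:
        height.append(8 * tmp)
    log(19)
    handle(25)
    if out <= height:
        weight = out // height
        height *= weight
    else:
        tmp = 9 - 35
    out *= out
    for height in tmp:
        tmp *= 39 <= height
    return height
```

out *= out

Transformed code:
def run(height):
    if 35 > 21:
        out = record(tmp * tmp)
    else:
        record(weight)
    weight = log(tmp) % (weight - out)
    if 2 < weight:
        out = 3 + (3 - 33)
        emit(weight)
    else:
        out = 38 - out
    height = [8 * tmp for n in out]
    log(19)
    handle(25)
    if out <= height:
        weight = out // height
        height *= weight
    else:
        tmp = 9 - 35
    out *= out
    for height in tmp:
        tmp *= 39 <= height
    return height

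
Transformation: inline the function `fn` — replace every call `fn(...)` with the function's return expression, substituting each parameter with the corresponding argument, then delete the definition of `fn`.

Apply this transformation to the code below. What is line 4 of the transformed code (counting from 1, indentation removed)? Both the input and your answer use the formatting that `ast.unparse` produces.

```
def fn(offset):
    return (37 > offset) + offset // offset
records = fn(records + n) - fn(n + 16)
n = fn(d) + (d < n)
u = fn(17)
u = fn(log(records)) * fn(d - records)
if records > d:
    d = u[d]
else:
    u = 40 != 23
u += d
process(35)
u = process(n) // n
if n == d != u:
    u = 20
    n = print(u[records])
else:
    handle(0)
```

u = ((37 > log(records)) + log(records) // log(records)) * ((37 > d - records) + (d - records) // (d - records))

Transformed code:
records = (37 > records + n) + (records + n) // (records + n) - ((37 > n + 16) + (n + 16) // (n + 16))
n = (37 > d) + d // d + (d < n)
u = (37 > 17) + 17 // 17
u = ((37 > log(records)) + log(records) // log(records)) * ((37 > d - records) + (d - records) // (d - records))
if records > d:
    d = u[d]
else:
    u = 40 != 23
u += d
process(35)
u = process(n) // n
if n == d != u:
    u = 20
    n = print(u[records])
else:
    handle(0)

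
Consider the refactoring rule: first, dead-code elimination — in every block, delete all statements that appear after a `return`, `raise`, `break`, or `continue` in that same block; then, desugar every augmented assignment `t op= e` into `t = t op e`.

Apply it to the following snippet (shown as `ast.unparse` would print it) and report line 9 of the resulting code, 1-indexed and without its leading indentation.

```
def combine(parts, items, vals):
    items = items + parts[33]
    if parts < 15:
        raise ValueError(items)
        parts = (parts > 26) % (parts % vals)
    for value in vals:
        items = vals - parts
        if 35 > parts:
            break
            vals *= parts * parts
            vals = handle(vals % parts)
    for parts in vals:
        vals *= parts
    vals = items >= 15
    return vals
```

Transformed code:
def combine(parts, items, vals):
    items = items + parts[33]
    if parts < 15:
        raise ValueError(items)
    for value in vals:
        items = vals - parts
        if 35 > parts:
            break
    for parts in vals:
        vals = vals * parts
    vals = items >= 15
    return vals

for parts in vals:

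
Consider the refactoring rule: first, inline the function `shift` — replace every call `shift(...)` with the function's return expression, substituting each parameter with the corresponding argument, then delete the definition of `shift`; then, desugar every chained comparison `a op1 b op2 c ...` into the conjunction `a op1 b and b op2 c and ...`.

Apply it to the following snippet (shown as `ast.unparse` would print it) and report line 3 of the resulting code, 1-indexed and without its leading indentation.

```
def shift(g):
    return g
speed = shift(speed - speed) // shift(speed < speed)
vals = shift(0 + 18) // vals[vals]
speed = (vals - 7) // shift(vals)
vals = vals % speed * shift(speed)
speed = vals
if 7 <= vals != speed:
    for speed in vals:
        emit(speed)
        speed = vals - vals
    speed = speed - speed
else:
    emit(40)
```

Transformed code:
speed = (speed - speed) // (speed < speed)
vals = (0 + 18) // vals[vals]
speed = (vals - 7) // vals
vals = vals % speed * speed
speed = vals
if 7 <= vals and vals != speed:
    for speed in vals:
        emit(speed)
        speed = vals - vals
    speed = speed - speed
else:
    emit(40)

speed = (vals - 7) // vals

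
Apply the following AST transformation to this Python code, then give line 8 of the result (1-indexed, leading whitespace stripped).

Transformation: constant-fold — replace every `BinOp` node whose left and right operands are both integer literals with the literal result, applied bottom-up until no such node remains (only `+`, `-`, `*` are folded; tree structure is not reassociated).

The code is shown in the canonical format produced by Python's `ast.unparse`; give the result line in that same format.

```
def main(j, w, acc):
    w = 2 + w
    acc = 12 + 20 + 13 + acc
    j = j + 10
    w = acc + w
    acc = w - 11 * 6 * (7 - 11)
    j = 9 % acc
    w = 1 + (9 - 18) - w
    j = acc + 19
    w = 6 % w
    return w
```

w = -8 - w

Transformed code:
def main(j, w, acc):
    w = 2 + w
    acc = 45 + acc
    j = j + 10
    w = acc + w
    acc = w - -264
    j = 9 % acc
    w = -8 - w
    j = acc + 19
    w = 6 % w
    return w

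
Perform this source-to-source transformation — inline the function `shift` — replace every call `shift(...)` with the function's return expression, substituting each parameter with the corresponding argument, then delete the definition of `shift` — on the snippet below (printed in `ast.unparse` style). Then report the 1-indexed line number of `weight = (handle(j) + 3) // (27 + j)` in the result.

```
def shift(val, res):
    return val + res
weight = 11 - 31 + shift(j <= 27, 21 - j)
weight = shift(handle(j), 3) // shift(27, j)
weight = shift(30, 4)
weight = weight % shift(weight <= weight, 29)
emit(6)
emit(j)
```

2

Transformed code:
weight = 11 - 31 + ((j <= 27) + (21 - j))
weight = (handle(j) + 3) // (27 + j)
weight = 30 + 4
weight = weight % ((weight <= weight) + 29)
emit(6)
emit(j)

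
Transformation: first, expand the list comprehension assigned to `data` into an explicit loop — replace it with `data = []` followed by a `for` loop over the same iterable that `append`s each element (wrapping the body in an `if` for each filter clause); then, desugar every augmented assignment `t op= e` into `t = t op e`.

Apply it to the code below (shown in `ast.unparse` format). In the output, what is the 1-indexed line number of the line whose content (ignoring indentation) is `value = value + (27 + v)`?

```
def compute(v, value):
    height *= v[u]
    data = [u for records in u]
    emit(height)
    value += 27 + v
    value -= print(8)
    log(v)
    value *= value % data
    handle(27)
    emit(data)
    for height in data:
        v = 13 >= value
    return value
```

Transformed code:
def compute(v, value):
    height = height * v[u]
    data = []
    for records in u:
        data.append(u)
    emit(height)
    value = value + (27 + v)
    value = value - print(8)
    log(v)
    value = value * (value % data)
    handle(27)
    emit(data)
    for height in data:
        v = 13 >= value
    return value

7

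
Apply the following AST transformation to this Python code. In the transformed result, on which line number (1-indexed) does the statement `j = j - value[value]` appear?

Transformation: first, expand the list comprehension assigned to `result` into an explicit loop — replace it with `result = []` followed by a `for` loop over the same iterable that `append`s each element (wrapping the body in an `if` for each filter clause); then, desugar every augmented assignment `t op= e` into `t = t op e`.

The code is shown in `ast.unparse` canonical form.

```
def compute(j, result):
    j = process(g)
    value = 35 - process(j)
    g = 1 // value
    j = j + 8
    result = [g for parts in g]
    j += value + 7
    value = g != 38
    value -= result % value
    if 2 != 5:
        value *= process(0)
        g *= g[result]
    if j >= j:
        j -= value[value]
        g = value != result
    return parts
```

16

Transformed code:
def compute(j, result):
    j = process(g)
    value = 35 - process(j)
    g = 1 // value
    j = j + 8
    result = []
    for parts in g:
        result.append(g)
    j = j + (value + 7)
    value = g != 38
    value = value - result % value
    if 2 != 5:
        value = value * process(0)
        g = g * g[result]
    if j >= j:
        j = j - value[value]
        g = value != result
    return parts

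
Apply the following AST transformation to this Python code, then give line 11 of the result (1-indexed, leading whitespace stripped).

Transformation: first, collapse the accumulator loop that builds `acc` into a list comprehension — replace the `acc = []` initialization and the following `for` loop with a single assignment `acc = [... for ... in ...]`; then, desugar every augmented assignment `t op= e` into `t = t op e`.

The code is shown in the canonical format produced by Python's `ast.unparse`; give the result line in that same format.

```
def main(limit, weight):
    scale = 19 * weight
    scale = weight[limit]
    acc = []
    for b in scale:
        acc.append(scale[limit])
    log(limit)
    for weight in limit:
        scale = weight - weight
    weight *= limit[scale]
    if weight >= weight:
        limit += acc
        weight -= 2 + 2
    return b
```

weight = weight - (2 + 2)

Transformed code:
def main(limit, weight):
    scale = 19 * weight
    scale = weight[limit]
    acc = [scale[limit] for b in scale]
    log(limit)
    for weight in limit:
        scale = weight - weight
    weight = weight * limit[scale]
    if weight >= weight:
        limit = limit + acc
        weight = weight - (2 + 2)
    return b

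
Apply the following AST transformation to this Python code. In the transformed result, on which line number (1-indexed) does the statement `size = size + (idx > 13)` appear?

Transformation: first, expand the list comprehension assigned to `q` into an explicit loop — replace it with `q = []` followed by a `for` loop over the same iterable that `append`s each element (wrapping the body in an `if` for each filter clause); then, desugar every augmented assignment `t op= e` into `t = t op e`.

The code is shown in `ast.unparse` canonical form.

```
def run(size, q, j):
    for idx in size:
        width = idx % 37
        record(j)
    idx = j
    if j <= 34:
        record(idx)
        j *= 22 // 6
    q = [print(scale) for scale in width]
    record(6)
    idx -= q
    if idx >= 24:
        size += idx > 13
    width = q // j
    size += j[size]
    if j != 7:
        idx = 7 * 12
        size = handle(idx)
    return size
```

15

Transformed code:
def run(size, q, j):
    for idx in size:
        width = idx % 37
        record(j)
    idx = j
    if j <= 34:
        record(idx)
        j = j * (22 // 6)
    q = []
    for scale in width:
        q.append(print(scale))
    record(6)
    idx = idx - q
    if idx >= 24:
        size = size + (idx > 13)
    width = q // j
    size = size + j[size]
    if j != 7:
        idx = 7 * 12
        size = handle(idx)
    return size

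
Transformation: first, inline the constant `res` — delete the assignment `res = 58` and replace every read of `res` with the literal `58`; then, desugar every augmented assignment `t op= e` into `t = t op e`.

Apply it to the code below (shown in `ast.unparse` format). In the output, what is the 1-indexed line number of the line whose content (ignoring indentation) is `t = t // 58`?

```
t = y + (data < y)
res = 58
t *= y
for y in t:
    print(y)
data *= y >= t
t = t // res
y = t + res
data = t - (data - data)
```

Transformed code:
t = y + (data < y)
t = t * y
for y in t:
    print(y)
data = data * (y >= t)
t = t // 58
y = t + 58
data = t - (data - data)

6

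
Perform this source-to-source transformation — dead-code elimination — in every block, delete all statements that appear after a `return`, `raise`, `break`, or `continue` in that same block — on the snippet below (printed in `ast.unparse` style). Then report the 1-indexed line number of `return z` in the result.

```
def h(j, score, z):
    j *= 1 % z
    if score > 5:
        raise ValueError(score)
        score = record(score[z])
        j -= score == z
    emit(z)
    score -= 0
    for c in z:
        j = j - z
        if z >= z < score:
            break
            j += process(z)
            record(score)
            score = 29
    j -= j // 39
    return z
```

12

Transformed code:
def h(j, score, z):
    j *= 1 % z
    if score > 5:
        raise ValueError(score)
    emit(z)
    score -= 0
    for c in z:
        j = j - z
        if z >= z < score:
            break
    j -= j // 39
    return z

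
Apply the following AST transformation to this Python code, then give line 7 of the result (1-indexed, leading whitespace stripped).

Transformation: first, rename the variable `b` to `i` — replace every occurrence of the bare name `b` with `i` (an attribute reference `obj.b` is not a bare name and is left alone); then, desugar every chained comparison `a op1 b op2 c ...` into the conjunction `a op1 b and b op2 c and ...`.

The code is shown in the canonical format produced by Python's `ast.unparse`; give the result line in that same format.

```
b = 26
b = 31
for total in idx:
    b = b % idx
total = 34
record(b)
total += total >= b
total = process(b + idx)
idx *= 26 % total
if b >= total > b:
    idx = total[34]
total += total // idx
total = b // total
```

total += total >= i

Transformed code:
i = 26
i = 31
for total in idx:
    i = i % idx
total = 34
record(i)
total += total >= i
total = process(i + idx)
idx *= 26 % total
if i >= total and total > i:
    idx = total[34]
total += total // idx
total = i // total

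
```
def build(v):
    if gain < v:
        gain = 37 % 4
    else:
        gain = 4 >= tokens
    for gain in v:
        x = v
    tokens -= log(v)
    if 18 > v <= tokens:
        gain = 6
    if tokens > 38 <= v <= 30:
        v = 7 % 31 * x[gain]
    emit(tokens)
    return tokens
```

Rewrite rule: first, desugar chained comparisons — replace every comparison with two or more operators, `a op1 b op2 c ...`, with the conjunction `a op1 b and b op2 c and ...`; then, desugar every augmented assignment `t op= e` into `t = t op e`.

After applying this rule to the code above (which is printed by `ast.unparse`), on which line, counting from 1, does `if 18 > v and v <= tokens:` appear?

9

Transformed code:
def build(v):
    if gain < v:
        gain = 37 % 4
    else:
        gain = 4 >= tokens
    for gain in v:
        x = v
    tokens = tokens - log(v)
    if 18 > v and v <= tokens:
        gain = 6
    if tokens > 38 and 38 <= v and (v <= 30):
        v = 7 % 31 * x[gain]
    emit(tokens)
    return tokens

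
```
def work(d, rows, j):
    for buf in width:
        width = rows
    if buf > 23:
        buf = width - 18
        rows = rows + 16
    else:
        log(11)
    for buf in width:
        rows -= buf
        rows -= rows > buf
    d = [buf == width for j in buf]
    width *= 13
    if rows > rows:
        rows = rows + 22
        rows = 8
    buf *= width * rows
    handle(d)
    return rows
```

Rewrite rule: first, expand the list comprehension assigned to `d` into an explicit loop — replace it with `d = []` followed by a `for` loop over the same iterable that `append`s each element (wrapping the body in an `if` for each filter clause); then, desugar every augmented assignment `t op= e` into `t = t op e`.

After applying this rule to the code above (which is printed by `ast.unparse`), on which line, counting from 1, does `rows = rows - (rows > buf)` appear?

Transformed code:
def work(d, rows, j):
    for buf in width:
        width = rows
    if buf > 23:
        buf = width - 18
        rows = rows + 16
    else:
        log(11)
    for buf in width:
        rows = rows - buf
        rows = rows - (rows > buf)
    d = []
    for j in buf:
        d.append(buf == width)
    width = width * 13
    if rows > rows:
        rows = rows + 22
        rows = 8
    buf = buf * (width * rows)
    handle(d)
    return rows

11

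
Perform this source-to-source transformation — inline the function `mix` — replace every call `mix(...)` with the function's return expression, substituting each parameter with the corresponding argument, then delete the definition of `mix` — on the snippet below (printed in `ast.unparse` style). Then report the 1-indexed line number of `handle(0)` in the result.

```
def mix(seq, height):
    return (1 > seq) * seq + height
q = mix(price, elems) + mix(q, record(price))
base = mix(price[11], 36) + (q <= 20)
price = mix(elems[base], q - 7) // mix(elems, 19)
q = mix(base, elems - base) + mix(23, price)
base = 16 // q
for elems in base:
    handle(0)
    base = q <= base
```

Transformed code:
q = (1 > price) * price + elems + ((1 > q) * q + record(price))
base = (1 > price[11]) * price[11] + 36 + (q <= 20)
price = ((1 > elems[base]) * elems[base] + (q - 7)) // ((1 > elems) * elems + 19)
q = (1 > base) * base + (elems - base) + ((1 > 23) * 23 + price)
base = 16 // q
for elems in base:
    handle(0)
    base = q <= base

7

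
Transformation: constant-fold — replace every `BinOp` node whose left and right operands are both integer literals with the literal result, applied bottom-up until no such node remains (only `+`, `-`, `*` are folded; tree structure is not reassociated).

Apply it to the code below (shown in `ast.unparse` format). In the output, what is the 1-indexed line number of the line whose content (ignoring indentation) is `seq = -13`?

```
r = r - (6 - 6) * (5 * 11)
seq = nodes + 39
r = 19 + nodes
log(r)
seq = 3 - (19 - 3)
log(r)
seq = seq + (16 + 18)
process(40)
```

Transformed code:
r = r - 0
seq = nodes + 39
r = 19 + nodes
log(r)
seq = -13
log(r)
seq = seq + 34
process(40)

5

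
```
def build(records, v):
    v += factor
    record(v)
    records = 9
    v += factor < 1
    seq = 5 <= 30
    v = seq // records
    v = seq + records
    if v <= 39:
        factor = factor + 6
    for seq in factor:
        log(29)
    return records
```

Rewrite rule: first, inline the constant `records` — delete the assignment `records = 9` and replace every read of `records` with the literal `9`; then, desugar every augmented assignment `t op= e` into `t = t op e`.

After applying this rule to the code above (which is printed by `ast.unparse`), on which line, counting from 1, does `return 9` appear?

Transformed code:
def build(records, v):
    v = v + factor
    record(v)
    v = v + (factor < 1)
    seq = 5 <= 30
    v = seq // 9
    v = seq + 9
    if v <= 39:
        factor = factor + 6
    for seq in factor:
        log(29)
    return 9

12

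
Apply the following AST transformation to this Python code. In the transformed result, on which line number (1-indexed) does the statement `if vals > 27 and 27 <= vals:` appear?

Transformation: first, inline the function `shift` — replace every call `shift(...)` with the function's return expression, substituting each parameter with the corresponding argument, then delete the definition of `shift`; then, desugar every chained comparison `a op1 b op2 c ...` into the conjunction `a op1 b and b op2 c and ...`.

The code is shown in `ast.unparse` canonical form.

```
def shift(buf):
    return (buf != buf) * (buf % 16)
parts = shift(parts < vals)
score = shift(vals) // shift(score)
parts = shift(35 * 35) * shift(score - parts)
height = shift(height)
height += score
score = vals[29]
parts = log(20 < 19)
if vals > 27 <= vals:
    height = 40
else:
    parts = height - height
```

Transformed code:
parts = ((parts < vals) != (parts < vals)) * ((parts < vals) % 16)
score = (vals != vals) * (vals % 16) // ((score != score) * (score % 16))
parts = (35 * 35 != 35 * 35) * (35 * 35 % 16) * ((score - parts != score - parts) * ((score - parts) % 16))
height = (height != height) * (height % 16)
height += score
score = vals[29]
parts = log(20 < 19)
if vals > 27 and 27 <= vals:
    height = 40
else:
    parts = height - height

8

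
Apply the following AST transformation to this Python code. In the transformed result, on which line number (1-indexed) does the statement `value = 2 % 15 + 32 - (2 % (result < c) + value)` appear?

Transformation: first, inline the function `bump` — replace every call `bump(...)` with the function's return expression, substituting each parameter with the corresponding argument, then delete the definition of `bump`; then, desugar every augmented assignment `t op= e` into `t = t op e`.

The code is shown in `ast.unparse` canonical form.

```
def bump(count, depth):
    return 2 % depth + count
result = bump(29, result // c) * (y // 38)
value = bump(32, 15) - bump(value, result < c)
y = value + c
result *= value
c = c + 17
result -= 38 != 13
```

Transformed code:
result = (2 % (result // c) + 29) * (y // 38)
value = 2 % 15 + 32 - (2 % (result < c) + value)
y = value + c
result = result * value
c = c + 17
result = result - (38 != 13)

2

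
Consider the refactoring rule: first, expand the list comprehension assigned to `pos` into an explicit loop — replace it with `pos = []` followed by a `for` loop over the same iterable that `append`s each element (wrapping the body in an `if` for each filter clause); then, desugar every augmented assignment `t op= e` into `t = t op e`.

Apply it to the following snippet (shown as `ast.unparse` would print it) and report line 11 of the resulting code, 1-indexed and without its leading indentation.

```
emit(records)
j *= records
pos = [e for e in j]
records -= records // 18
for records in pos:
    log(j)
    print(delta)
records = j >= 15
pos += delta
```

pos = pos + delta

Transformed code:
emit(records)
j = j * records
pos = []
for e in j:
    pos.append(e)
records = records - records // 18
for records in pos:
    log(j)
    print(delta)
records = j >= 15
pos = pos + delta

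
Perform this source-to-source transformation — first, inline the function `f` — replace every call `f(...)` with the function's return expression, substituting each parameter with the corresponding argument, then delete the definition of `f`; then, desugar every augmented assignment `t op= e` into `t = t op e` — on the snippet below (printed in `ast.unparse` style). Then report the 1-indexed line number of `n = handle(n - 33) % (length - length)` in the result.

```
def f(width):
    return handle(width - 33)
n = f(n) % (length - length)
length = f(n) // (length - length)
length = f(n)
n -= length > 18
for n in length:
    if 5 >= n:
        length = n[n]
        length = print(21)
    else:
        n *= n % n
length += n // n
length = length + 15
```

1

Transformed code:
n = handle(n - 33) % (length - length)
length = handle(n - 33) // (length - length)
length = handle(n - 33)
n = n - (length > 18)
for n in length:
    if 5 >= n:
        length = n[n]
        length = print(21)
    else:
        n = n * (n % n)
length = length + n // n
length = length + 15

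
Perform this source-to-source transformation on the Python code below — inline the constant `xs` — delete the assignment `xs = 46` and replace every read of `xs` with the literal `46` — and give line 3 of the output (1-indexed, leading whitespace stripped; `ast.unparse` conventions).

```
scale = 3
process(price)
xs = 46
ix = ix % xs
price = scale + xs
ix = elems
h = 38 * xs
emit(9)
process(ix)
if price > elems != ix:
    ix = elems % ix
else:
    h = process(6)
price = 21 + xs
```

ix = ix % 46

Transformed code:
scale = 3
process(price)
ix = ix % 46
price = scale + 46
ix = elems
h = 38 * 46
emit(9)
process(ix)
if price > elems != ix:
    ix = elems % ix
else:
    h = process(6)
price = 21 + 46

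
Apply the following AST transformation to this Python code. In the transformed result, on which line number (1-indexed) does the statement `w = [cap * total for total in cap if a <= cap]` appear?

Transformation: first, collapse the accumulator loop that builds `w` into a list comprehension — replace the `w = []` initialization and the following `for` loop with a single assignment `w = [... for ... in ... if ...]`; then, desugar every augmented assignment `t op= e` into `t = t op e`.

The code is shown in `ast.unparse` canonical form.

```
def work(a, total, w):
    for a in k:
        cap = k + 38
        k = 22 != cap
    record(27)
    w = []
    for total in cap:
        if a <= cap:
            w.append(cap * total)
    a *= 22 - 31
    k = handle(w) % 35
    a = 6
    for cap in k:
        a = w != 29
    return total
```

6

Transformed code:
def work(a, total, w):
    for a in k:
        cap = k + 38
        k = 22 != cap
    record(27)
    w = [cap * total for total in cap if a <= cap]
    a = a * (22 - 31)
    k = handle(w) % 35
    a = 6
    for cap in k:
        a = w != 29
    return total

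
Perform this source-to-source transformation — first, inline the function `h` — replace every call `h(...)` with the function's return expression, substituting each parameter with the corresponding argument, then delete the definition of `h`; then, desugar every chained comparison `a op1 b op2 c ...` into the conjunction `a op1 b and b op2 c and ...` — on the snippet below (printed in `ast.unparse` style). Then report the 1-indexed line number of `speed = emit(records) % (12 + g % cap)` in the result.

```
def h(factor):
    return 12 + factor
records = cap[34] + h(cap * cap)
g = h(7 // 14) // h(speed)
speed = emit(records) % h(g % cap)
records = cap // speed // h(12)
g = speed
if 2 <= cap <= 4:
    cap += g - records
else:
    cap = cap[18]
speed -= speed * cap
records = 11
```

3

Transformed code:
records = cap[34] + (12 + cap * cap)
g = (12 + 7 // 14) // (12 + speed)
speed = emit(records) % (12 + g % cap)
records = cap // speed // (12 + 12)
g = speed
if 2 <= cap and cap <= 4:
    cap += g - records
else:
    cap = cap[18]
speed -= speed * cap
records = 11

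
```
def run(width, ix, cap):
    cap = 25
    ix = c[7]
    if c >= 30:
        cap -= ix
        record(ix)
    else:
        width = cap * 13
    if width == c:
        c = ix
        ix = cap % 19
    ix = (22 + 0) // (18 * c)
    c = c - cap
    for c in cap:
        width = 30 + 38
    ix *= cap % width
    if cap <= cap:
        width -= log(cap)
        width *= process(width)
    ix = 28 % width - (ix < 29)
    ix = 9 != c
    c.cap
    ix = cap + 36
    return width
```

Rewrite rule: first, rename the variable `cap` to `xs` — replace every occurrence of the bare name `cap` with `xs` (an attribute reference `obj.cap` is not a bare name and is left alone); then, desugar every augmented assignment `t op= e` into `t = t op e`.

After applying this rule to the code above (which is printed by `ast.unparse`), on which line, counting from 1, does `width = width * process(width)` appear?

19

Transformed code:
def run(width, ix, xs):
    xs = 25
    ix = c[7]
    if c >= 30:
        xs = xs - ix
        record(ix)
    else:
        width = xs * 13
    if width == c:
        c = ix
        ix = xs % 19
    ix = (22 + 0) // (18 * c)
    c = c - xs
    for c in xs:
        width = 30 + 38
    ix = ix * (xs % width)
    if xs <= xs:
        width = width - log(xs)
        width = width * process(width)
    ix = 28 % width - (ix < 29)
    ix = 9 != c
    c.cap
    ix = xs + 36
    return width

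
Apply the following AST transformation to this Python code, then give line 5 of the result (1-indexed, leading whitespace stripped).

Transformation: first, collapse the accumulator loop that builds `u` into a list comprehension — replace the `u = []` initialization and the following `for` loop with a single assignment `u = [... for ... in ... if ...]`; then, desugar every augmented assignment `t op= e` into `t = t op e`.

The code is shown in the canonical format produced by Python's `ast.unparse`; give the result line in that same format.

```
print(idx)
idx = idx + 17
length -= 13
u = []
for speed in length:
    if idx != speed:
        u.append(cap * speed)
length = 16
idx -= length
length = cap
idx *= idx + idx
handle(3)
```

Transformed code:
print(idx)
idx = idx + 17
length = length - 13
u = [cap * speed for speed in length if idx != speed]
length = 16
idx = idx - length
length = cap
idx = idx * (idx + idx)
handle(3)

length = 16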